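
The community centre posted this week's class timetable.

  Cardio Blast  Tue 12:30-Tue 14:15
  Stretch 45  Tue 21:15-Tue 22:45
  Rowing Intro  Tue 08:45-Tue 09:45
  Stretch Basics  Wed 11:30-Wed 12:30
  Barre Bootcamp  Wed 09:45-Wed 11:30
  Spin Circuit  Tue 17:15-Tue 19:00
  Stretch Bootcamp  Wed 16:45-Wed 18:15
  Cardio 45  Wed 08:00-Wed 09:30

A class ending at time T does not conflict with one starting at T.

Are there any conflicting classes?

Sorted by start: Rowing Intro, Cardio Blast, Spin Circuit, Stretch 45, Cardio 45, Barre Bootcamp, Stretch Basics, Stretch Bootcamp.
Cardio Blast starts after Rowing Intro ends — done with Rowing Intro.
Spin Circuit starts after Cardio Blast ends — done with Cardio Blast.
Stretch 45 starts after Spin Circuit ends — done with Spin Circuit.
Cardio 45 starts after Stretch 45 ends — done with Stretch 45.
Barre Bootcamp starts after Cardio 45 ends — done with Cardio 45.
Stretch Basics starts exactly when Barre Bootcamp ends (back-to-back, no overlap) — done with Barre Bootcamp.
Stretch Bootcamp starts after Stretch Basics ends.
Every pair is clear; the schedule has no overlaps.

No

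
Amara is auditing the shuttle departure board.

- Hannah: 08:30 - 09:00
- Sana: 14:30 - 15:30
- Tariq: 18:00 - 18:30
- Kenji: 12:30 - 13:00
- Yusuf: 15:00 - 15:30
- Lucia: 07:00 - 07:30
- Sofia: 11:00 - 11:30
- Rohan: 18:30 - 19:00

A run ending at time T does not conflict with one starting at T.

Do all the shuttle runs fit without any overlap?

No

Sorted by start: Lucia, Hannah, Sofia, Kenji, Sana, Yusuf, Tariq, Rohan.
Hannah starts after Lucia ends, so Lucia has no further overlaps.
Sofia starts after Hannah ends, so Hannah has no further overlaps.
Kenji starts after Sofia ends, so Sofia has no further overlaps.
Sana starts after Kenji ends, so Kenji has no further overlaps.
Yusuf starts before Sana ends → Sana and Yusuf overlap.
That's a conflict, so the schedule is not conflict-free.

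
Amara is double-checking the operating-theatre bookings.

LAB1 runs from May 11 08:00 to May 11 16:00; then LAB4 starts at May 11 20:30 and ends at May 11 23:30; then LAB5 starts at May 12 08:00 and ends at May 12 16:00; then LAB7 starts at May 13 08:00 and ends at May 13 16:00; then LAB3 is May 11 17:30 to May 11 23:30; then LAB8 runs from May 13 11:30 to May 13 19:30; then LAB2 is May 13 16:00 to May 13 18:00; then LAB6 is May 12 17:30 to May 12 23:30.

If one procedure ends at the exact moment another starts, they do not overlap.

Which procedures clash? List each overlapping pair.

LAB2 & LAB8, LAB3 & LAB4, LAB7 & LAB8

Check each pair: they overlap iff neither finishes before the other starts.
Sorted by start: LAB1, LAB3, LAB4, LAB5, LAB6, LAB7, LAB8, LAB2.
LAB3 starts after LAB1 ends, so LAB1 has no further overlaps.
LAB4 starts before LAB3 ends → LAB3 and LAB4 overlap.
LAB5 starts after LAB3 ends, so LAB3 has no further overlaps.
LAB5 starts after LAB4 ends, so LAB4 has no further overlaps.
LAB6 starts after LAB5 ends, so LAB5 has no further overlaps.
LAB7 starts after LAB6 ends, so LAB6 has no further overlaps.
LAB8 starts before LAB7 ends → LAB7 and LAB8 overlap.
LAB2 starts exactly when LAB7 ends (back-to-back, no overlap).
LAB2 starts before LAB8 ends → LAB8 and LAB2 overlap.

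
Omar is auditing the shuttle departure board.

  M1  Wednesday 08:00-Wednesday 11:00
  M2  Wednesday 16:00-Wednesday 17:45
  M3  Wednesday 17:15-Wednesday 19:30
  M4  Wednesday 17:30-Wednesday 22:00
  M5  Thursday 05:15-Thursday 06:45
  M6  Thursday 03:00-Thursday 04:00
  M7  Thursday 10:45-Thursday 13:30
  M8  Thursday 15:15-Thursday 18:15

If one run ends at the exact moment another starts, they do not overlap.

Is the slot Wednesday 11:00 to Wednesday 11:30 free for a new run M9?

Yes — the slot is free

M1: ends Wednesday 11:00 at or before M9 starts Wednesday 11:00 → clear.
M2: starts Wednesday 16:00 at or after M9 ends Wednesday 11:30 → clear.
M3: starts Wednesday 17:15 at or after M9 ends Wednesday 11:30 → clear.
M4: starts Wednesday 17:30 at or after M9 ends Wednesday 11:30 → clear.
M6: starts Thursday 03:00 at or after M9 ends Wednesday 11:30 → clear.
M5: starts Thursday 05:15 at or after M9 ends Wednesday 11:30 → clear.
M7: starts Thursday 10:45 at or after M9 ends Wednesday 11:30 → clear.
M8: starts Thursday 15:15 at or after M9 ends Wednesday 11:30 → clear.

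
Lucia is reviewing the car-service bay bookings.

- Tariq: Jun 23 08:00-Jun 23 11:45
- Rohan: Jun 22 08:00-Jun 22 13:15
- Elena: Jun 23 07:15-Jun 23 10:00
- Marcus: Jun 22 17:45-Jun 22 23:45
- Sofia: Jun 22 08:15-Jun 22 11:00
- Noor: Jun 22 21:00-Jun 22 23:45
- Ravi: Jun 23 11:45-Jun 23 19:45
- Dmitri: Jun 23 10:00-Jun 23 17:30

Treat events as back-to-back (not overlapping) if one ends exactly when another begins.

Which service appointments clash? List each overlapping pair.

Sorted by start: Rohan, Sofia, Marcus, Noor, Elena, Tariq, Dmitri, Ravi.
Sofia starts before Rohan ends → Rohan and Sofia overlap.
Marcus starts after Rohan ends — done with Rohan.
Marcus starts after Sofia ends — done with Sofia.
Noor starts before Marcus ends → Marcus and Noor overlap.
Elena starts after Marcus ends — done with Marcus.
Elena starts after Noor ends — done with Noor.
Tariq starts before Elena ends → Elena and Tariq overlap.
Dmitri starts exactly when Elena ends (back-to-back, no overlap) — done with Elena.
Dmitri starts before Tariq ends → Tariq and Dmitri overlap.
Ravi starts exactly when Tariq ends (back-to-back, no overlap).
Ravi starts before Dmitri ends → Dmitri and Ravi overlap.

Dmitri & Ravi, Dmitri & Tariq, Elena & Tariq, Marcus & Noor, Rohan & Sofia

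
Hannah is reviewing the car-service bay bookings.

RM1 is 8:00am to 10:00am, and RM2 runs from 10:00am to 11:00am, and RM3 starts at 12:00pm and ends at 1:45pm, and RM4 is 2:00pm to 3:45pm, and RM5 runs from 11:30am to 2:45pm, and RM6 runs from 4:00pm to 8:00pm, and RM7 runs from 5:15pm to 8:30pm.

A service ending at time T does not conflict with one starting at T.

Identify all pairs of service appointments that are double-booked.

RM3 & RM5, RM4 & RM5, RM6 & RM7

Sorted by start: RM1, RM2, RM5, RM3, RM4, RM6, RM7.
RM2 starts exactly when RM1 ends (back-to-back, no overlap) — done with RM1.
RM5 starts after RM2 ends — done with RM2.
RM3 starts before RM5 ends → RM5 and RM3 overlap.
RM4 starts before RM5 ends → RM5 and RM4 overlap.
RM6 starts after RM5 ends — done with RM5.
RM4 starts after RM3 ends — done with RM3.
RM6 starts after RM4 ends — done with RM4.
RM7 starts before RM6 ends → RM6 and RM7 overlap.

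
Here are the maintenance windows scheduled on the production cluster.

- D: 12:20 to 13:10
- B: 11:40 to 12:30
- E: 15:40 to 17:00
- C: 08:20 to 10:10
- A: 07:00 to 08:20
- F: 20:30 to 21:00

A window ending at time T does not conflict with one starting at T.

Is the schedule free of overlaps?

No

Sorted by start: A, C, B, D, E, F.
C starts exactly when A ends (back-to-back, no overlap), so A has no further overlaps.
B starts after C ends, so C has no further overlaps.
D starts before B ends → B and D overlap.
That's a conflict, so the schedule is not conflict-free.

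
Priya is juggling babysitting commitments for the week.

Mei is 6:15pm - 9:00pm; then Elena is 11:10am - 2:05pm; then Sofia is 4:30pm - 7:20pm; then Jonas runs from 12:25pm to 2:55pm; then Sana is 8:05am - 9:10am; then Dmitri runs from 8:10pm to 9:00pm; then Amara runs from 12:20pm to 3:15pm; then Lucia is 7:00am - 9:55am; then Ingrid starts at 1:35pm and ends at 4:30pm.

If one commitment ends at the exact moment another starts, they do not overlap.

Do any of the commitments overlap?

Sorted by start: Lucia, Sana, Elena, Amara, Jonas, Ingrid, Sofia, Mei, Dmitri.
Sana starts before Lucia ends → Lucia and Sana overlap.
That's a conflict, so the schedule is not conflict-free.

Yes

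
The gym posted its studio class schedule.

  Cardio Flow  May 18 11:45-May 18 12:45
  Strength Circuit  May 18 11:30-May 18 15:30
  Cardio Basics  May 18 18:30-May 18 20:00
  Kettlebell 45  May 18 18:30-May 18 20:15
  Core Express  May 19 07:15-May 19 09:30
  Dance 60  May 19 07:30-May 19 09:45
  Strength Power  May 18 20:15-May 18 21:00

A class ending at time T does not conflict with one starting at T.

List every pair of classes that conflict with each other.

Cardio Basics & Kettlebell 45, Cardio Flow & Strength Circuit, Core Express & Dance 60

Two intervals overlap when each starts before the other ends.
Sorted by start: Strength Circuit, Cardio Flow, Cardio Basics, Kettlebell 45, Strength Power, Core Express, Dance 60.
Cardio Flow starts before Strength Circuit ends → Strength Circuit and Cardio Flow overlap.
Cardio Basics starts after Strength Circuit ends; Strength Circuit is clear from here.
Cardio Basics starts after Cardio Flow ends; Cardio Flow is clear from here.
Kettlebell 45 starts before Cardio Basics ends → Cardio Basics and Kettlebell 45 overlap.
Strength Power starts after Cardio Basics ends; Cardio Basics is clear from here.
Strength Power starts exactly when Kettlebell 45 ends (back-to-back, no overlap); Kettlebell 45 is clear from here.
Core Express starts after Strength Power ends; Strength Power is clear from here.
Dance 60 starts before Core Express ends → Core Express and Dance 60 overlap.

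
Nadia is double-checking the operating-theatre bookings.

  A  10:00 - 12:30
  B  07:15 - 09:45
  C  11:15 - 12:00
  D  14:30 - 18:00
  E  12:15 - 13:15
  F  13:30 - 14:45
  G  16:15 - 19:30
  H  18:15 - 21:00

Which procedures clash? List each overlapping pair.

Two intervals overlap when each starts before the other ends.
Sorted by start: B, A, C, E, F, D, G, H.
A starts after B ends — done with B.
C starts before A ends → A and C overlap.
E starts before A ends → A and E overlap.
F starts after A ends — done with A.
E starts after C ends — done with C.
F starts after E ends — done with E.
D starts before F ends → F and D overlap.
G starts after F ends — done with F.
G starts before D ends → D and G overlap.
H starts after D ends.
H starts before G ends → G and H overlap.

A & C, A & E, D & F, D & G, G & H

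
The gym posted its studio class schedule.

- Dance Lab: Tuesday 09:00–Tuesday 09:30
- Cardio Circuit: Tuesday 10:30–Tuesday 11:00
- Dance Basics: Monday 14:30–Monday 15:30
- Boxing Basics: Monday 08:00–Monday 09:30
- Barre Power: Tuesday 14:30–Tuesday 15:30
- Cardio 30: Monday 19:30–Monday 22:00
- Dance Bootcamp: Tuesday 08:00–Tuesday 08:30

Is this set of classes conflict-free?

Sorted by start: Boxing Basics, Dance Basics, Cardio 30, Dance Bootcamp, Dance Lab, Cardio Circuit, Barre Power.
Dance Basics starts after Boxing Basics ends, so Boxing Basics has no further overlaps.
Cardio 30 starts after Dance Basics ends, so Dance Basics has no further overlaps.
Dance Bootcamp starts after Cardio 30 ends, so Cardio 30 has no further overlaps.
Dance Lab starts after Dance Bootcamp ends, so Dance Bootcamp has no further overlaps.
Cardio Circuit starts after Dance Lab ends, so Dance Lab has no further overlaps.
Barre Power starts after Cardio Circuit ends.
Every pair is clear; the schedule has no overlaps.

Yes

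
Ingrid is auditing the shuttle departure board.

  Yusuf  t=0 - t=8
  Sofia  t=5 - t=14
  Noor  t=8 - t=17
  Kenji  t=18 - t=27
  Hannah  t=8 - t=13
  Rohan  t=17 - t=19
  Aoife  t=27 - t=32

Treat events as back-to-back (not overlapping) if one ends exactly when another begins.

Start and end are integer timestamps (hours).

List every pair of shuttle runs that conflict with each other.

Sorted by start: Yusuf, Sofia, Noor, Hannah, Rohan, Kenji, Aoife.
Sofia starts before Yusuf ends → Yusuf and Sofia overlap.
Noor starts exactly when Yusuf ends (back-to-back, no overlap) — done with Yusuf.
Noor starts before Sofia ends → Sofia and Noor overlap.
Hannah starts before Sofia ends → Sofia and Hannah overlap.
Rohan starts after Sofia ends — done with Sofia.
Hannah starts before Noor ends → Noor and Hannah overlap.
Rohan starts exactly when Noor ends (back-to-back, no overlap) — done with Noor.
Rohan starts after Hannah ends — done with Hannah.
Kenji starts before Rohan ends → Rohan and Kenji overlap.
Aoife starts after Rohan ends.
Aoife starts exactly when Kenji ends (back-to-back, no overlap).

Hannah & Noor, Hannah & Sofia, Kenji & Rohan, Noor & Sofia, Sofia & Yusuf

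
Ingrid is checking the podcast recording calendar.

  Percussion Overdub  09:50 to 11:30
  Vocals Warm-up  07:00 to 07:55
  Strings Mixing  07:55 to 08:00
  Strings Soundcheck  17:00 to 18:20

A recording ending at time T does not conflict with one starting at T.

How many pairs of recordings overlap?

0

Two intervals overlap when each starts before the other ends.
Sorted by start: Vocals Warm-up, Strings Mixing, Percussion Overdub, Strings Soundcheck.
Strings Mixing starts exactly when Vocals Warm-up ends (back-to-back, no overlap) — done with Vocals Warm-up.
Percussion Overdub starts after Strings Mixing ends — done with Strings Mixing.
Strings Soundcheck starts after Percussion Overdub ends.
No pair overlaps.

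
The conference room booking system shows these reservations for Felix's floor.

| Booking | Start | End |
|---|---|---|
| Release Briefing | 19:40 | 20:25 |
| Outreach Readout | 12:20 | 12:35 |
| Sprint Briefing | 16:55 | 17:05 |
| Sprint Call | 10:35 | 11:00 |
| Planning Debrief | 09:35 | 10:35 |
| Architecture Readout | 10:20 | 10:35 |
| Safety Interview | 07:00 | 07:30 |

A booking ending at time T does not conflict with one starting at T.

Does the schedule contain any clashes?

Yes

Check each pair: they overlap iff neither finishes before the other starts.
Sorted by start: Safety Interview, Planning Debrief, Architecture Readout, Sprint Call, Outreach Readout, Sprint Briefing, Release Briefing.
Planning Debrief starts after Safety Interview ends, so Safety Interview has no further overlaps.
Architecture Readout starts before Planning Debrief ends → Planning Debrief and Architecture Readout overlap.
That's a conflict, so the schedule is not conflict-free.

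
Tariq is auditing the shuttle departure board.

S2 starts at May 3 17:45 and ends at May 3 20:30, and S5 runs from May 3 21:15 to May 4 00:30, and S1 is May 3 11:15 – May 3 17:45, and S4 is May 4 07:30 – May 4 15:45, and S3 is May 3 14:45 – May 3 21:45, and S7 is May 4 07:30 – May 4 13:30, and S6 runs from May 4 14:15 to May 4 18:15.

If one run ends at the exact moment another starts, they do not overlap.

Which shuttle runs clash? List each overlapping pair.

Sorted by start: S1, S3, S2, S5, S4, S7, S6.
S3 starts before S1 ends → S1 and S3 overlap.
S2 starts exactly when S1 ends (back-to-back, no overlap), so S1 has no further overlaps.
S2 starts before S3 ends → S3 and S2 overlap.
S5 starts before S3 ends → S3 and S5 overlap.
S4 starts after S3 ends, so S3 has no further overlaps.
S5 starts after S2 ends, so S2 has no further overlaps.
S4 starts after S5 ends, so S5 has no further overlaps.
S7 starts before S4 ends → S4 and S7 overlap.
S6 starts before S4 ends → S4 and S6 overlap.
S6 starts after S7 ends.

S1 & S3, S2 & S3, S3 & S5, S4 & S6, S4 & S7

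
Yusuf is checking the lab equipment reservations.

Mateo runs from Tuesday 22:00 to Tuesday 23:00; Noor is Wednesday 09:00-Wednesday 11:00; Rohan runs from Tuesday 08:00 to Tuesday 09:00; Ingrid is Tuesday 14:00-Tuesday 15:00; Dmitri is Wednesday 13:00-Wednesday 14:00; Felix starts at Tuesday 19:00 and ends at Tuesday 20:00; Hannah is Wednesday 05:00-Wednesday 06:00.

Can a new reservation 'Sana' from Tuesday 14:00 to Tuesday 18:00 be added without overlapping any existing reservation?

Rohan: ends Tuesday 09:00 at or before Sana starts Tuesday 14:00 → clear.
Ingrid: starts Tuesday 14:00 before Sana ends Tuesday 18:00, and ends Tuesday 15:00 after Sana starts Tuesday 14:00 → overlap.
Felix: starts Tuesday 19:00 at or after Sana ends Tuesday 18:00 → clear.
Mateo: starts Tuesday 22:00 at or after Sana ends Tuesday 18:00 → clear.
Hannah: starts Wednesday 05:00 at or after Sana ends Tuesday 18:00 → clear.
Noor: starts Wednesday 09:00 at or after Sana ends Tuesday 18:00 → clear.
Dmitri: starts Wednesday 13:00 at or after Sana ends Tuesday 18:00 → clear.
Sana overlaps Ingrid.

No — it overlaps Ingrid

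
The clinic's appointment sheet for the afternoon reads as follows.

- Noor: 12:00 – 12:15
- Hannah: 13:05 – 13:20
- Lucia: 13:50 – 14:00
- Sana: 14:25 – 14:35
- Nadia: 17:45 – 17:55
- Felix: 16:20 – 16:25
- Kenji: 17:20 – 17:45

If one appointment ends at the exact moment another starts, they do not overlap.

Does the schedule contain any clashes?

No

Sorted by start: Noor, Hannah, Lucia, Sana, Felix, Kenji, Nadia.
Hannah starts after Noor ends, so nothing later overlaps Noor either.
Lucia starts after Hannah ends, so nothing later overlaps Hannah either.
Sana starts after Lucia ends, so nothing later overlaps Lucia either.
Felix starts after Sana ends, so nothing later overlaps Sana either.
Kenji starts after Felix ends, so nothing later overlaps Felix either.
Nadia starts exactly when Kenji ends (back-to-back, no overlap).
Every pair is clear; the schedule has no overlaps.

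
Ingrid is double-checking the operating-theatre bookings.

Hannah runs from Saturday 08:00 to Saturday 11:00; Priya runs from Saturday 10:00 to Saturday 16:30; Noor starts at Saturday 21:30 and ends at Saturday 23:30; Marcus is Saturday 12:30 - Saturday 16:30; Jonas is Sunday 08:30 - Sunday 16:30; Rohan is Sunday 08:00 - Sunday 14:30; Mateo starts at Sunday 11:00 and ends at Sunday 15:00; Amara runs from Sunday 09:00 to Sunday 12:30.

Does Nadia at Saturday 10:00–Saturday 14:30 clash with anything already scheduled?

Yes — it overlaps Hannah, Marcus, Priya

Hannah: starts Saturday 08:00 before Nadia ends Saturday 14:30, and ends Saturday 11:00 after Nadia starts Saturday 10:00 → overlap.
Priya: starts Saturday 10:00 before Nadia ends Saturday 14:30, and ends Saturday 16:30 after Nadia starts Saturday 10:00 → overlap.
Marcus: starts Saturday 12:30 before Nadia ends Saturday 14:30, and ends Saturday 16:30 after Nadia starts Saturday 10:00 → overlap.
Noor: starts Saturday 21:30 at or after Nadia ends Saturday 14:30 → clear.
Rohan: starts Sunday 08:00 at or after Nadia ends Saturday 14:30 → clear.
Jonas: starts Sunday 08:30 at or after Nadia ends Saturday 14:30 → clear.
Amara: starts Sunday 09:00 at or after Nadia ends Saturday 14:30 → clear.
Mateo: starts Sunday 11:00 at or after Nadia ends Saturday 14:30 → clear.
Nadia overlaps Hannah, Priya, Marcus.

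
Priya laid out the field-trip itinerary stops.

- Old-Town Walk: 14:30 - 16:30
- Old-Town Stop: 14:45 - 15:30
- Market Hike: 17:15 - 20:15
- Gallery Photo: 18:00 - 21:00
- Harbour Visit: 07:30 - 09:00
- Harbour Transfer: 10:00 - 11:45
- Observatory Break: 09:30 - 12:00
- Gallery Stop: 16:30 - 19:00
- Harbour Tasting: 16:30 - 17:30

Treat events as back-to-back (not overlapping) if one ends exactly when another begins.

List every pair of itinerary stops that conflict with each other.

Sorted by start: Harbour Visit, Observatory Break, Harbour Transfer, Old-Town Walk, Old-Town Stop, Harbour Tasting, Gallery Stop, Market Hike, Gallery Photo.
Observatory Break starts after Harbour Visit ends, so Harbour Visit has no further overlaps.
Harbour Transfer starts before Observatory Break ends → Observatory Break and Harbour Transfer overlap.
Old-Town Walk starts after Observatory Break ends, so Observatory Break has no further overlaps.
Old-Town Walk starts after Harbour Transfer ends, so Harbour Transfer has no further overlaps.
Old-Town Stop starts before Old-Town Walk ends → Old-Town Walk and Old-Town Stop overlap.
Harbour Tasting starts exactly when Old-Town Walk ends (back-to-back, no overlap), so Old-Town Walk has no further overlaps.
Harbour Tasting starts after Old-Town Stop ends, so Old-Town Stop has no further overlaps.
Gallery Stop starts before Harbour Tasting ends → Harbour Tasting and Gallery Stop overlap.
Market Hike starts before Harbour Tasting ends → Harbour Tasting and Market Hike overlap.
Gallery Photo starts after Harbour Tasting ends.
Market Hike starts before Gallery Stop ends → Gallery Stop and Market Hike overlap.
Gallery Photo starts before Gallery Stop ends → Gallery Stop and Gallery Photo overlap.
Gallery Photo starts before Market Hike ends → Market Hike and Gallery Photo overlap.

Gallery Photo & Gallery Stop, Gallery Photo & Market Hike, Gallery Stop & Harbour Tasting, Gallery Stop & Market Hike, Harbour Tasting & Market Hike, Harbour Transfer & Observatory Break, Old-Town Stop & Old-Town Walk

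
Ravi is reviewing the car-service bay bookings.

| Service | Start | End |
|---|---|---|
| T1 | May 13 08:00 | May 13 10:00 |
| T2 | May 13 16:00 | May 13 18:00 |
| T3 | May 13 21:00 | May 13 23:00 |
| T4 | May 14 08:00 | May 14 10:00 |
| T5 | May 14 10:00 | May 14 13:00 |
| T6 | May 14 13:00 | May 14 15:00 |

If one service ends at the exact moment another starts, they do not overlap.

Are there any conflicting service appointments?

No

Sorted by start: T1, T2, T3, T4, T5, T6.
T2 starts after T1 ends — done with T1.
T3 starts after T2 ends — done with T2.
T4 starts after T3 ends — done with T3.
T5 starts exactly when T4 ends (back-to-back, no overlap) — done with T4.
T6 starts exactly when T5 ends (back-to-back, no overlap).
Every pair is clear; the schedule has no overlaps.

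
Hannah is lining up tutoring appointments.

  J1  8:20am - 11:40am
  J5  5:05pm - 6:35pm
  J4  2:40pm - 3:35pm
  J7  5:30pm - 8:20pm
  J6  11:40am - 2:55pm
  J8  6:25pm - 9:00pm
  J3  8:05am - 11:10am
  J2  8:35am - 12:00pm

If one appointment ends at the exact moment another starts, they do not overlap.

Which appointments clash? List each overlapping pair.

J1 & J2, J1 & J3, J2 & J3, J2 & J6, J4 & J6, J5 & J7, J5 & J8, J7 & J8

Sorted by start: J3, J1, J2, J6, J4, J5, J7, J8.
J1 starts before J3 ends → J3 and J1 overlap.
J2 starts before J3 ends → J3 and J2 overlap.
J6 starts after J3 ends; J3 is clear from here.
J2 starts before J1 ends → J1 and J2 overlap.
J6 starts exactly when J1 ends (back-to-back, no overlap); J1 is clear from here.
J6 starts before J2 ends → J2 and J6 overlap.
J4 starts after J2 ends; J2 is clear from here.
J4 starts before J6 ends → J6 and J4 overlap.
J5 starts after J6 ends; J6 is clear from here.
J5 starts after J4 ends; J4 is clear from here.
J7 starts before J5 ends → J5 and J7 overlap.
J8 starts before J5 ends → J5 and J8 overlap.
J8 starts before J7 ends → J7 and J8 overlap.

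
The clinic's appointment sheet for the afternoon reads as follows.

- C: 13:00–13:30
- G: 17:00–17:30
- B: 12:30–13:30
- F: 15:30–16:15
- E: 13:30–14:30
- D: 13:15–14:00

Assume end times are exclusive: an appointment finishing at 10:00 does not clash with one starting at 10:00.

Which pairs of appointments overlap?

Check each pair: they overlap iff neither finishes before the other starts.
Sorted by start: B, C, D, E, F, G.
C starts before B ends → B and C overlap.
D starts before B ends → B and D overlap.
E starts exactly when B ends (back-to-back, no overlap), so B has no further overlaps.
D starts before C ends → C and D overlap.
E starts exactly when C ends (back-to-back, no overlap), so C has no further overlaps.
E starts before D ends → D and E overlap.
F starts after D ends, so D has no further overlaps.
F starts after E ends, so E has no further overlaps.
G starts after F ends.

B & C, B & D, C & D, D & E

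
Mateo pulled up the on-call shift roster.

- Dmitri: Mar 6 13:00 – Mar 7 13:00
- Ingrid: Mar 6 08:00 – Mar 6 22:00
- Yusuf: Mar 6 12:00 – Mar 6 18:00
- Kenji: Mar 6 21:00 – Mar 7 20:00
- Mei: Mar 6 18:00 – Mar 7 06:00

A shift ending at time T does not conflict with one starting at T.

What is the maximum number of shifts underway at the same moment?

Sweep the timeline, counting +1 at each start and −1 at each end (ends before starts at a tie):
Mar 6 08:00 start Ingrid → 1
Mar 6 12:00 start Yusuf → 2
Mar 6 13:00 start Dmitri → 3
Mar 6 18:00 end Yusuf → 2
Mar 6 18:00 start Mei → 3
Mar 6 21:00 start Kenji → 4
Mar 6 22:00 end Ingrid → 3
Mar 7 06:00 end Mei → 2
Mar 7 13:00 end Dmitri → 1
Mar 7 20:00 end Kenji → 0
Peak is 4, at Mar 6 21:00 (Dmitri, Ingrid, Kenji, Mei).

4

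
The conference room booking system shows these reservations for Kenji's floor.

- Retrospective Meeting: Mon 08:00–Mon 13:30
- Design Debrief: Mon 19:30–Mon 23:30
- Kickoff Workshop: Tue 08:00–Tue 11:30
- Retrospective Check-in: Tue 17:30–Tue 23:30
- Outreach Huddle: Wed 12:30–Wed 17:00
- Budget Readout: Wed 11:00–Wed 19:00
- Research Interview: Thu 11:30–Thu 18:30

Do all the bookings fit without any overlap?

No

Sorted by start: Retrospective Meeting, Design Debrief, Kickoff Workshop, Retrospective Check-in, Budget Readout, Outreach Huddle, Research Interview.
Design Debrief starts after Retrospective Meeting ends — done with Retrospective Meeting.
Kickoff Workshop starts after Design Debrief ends — done with Design Debrief.
Retrospective Check-in starts after Kickoff Workshop ends — done with Kickoff Workshop.
Budget Readout starts after Retrospective Check-in ends — done with Retrospective Check-in.
Outreach Huddle starts before Budget Readout ends → Budget Readout and Outreach Huddle overlap.
That's a conflict, so the schedule is not conflict-free.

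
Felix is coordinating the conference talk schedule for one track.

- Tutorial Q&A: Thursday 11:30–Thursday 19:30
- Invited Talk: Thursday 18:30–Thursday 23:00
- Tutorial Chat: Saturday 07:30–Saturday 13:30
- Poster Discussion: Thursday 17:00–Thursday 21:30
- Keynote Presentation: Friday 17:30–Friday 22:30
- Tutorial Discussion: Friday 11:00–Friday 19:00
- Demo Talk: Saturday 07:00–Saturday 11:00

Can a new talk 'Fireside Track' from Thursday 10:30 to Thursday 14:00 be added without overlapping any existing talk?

No — it overlaps Tutorial Q&A

Tutorial Q&A: starts Thursday 11:30 before Fireside Track ends Thursday 14:00, and ends Thursday 19:30 after Fireside Track starts Thursday 10:30 → overlap.
Poster Discussion: starts Thursday 17:00 at or after Fireside Track ends Thursday 14:00 → clear.
Invited Talk: starts Thursday 18:30 at or after Fireside Track ends Thursday 14:00 → clear.
Tutorial Discussion: starts Friday 11:00 at or after Fireside Track ends Thursday 14:00 → clear.
Keynote Presentation: starts Friday 17:30 at or after Fireside Track ends Thursday 14:00 → clear.
Demo Talk: starts Saturday 07:00 at or after Fireside Track ends Thursday 14:00 → clear.
Tutorial Chat: starts Saturday 07:30 at or after Fireside Track ends Thursday 14:00 → clear.
Fireside Track overlaps Tutorial Q&A.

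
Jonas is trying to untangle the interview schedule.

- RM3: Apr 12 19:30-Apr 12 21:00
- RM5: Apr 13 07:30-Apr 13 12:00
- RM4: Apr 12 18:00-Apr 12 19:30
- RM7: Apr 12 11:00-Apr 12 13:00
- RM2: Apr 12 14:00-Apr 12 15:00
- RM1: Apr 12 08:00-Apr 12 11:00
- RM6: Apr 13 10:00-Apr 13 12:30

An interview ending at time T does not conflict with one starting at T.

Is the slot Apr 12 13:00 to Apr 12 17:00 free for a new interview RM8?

No — it overlaps RM2

RM1: ends Apr 12 11:00 at or before RM8 starts Apr 12 13:00 → clear.
RM7: ends Apr 12 13:00 at or before RM8 starts Apr 12 13:00 → clear.
RM2: starts Apr 12 14:00 before RM8 ends Apr 12 17:00, and ends Apr 12 15:00 after RM8 starts Apr 12 13:00 → overlap.
RM4: starts Apr 12 18:00 at or after RM8 ends Apr 12 17:00 → clear.
RM3: starts Apr 12 19:30 at or after RM8 ends Apr 12 17:00 → clear.
RM5: starts Apr 13 07:30 at or after RM8 ends Apr 12 17:00 → clear.
RM6: starts Apr 13 10:00 at or after RM8 ends Apr 12 17:00 → clear.
RM8 overlaps RM2.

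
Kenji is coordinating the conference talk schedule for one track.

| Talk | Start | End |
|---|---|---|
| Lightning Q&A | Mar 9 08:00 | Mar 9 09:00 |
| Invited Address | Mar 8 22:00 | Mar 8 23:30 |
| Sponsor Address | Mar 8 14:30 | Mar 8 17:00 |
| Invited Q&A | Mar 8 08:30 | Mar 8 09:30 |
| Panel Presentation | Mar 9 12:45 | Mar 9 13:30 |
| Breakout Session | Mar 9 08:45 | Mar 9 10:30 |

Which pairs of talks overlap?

Check each pair: they overlap iff neither finishes before the other starts.
Sorted by start: Invited Q&A, Sponsor Address, Invited Address, Lightning Q&A, Breakout Session, Panel Presentation.
Sponsor Address starts after Invited Q&A ends; Invited Q&A is clear from here.
Invited Address starts after Sponsor Address ends; Sponsor Address is clear from here.
Lightning Q&A starts after Invited Address ends; Invited Address is clear from here.
Breakout Session starts before Lightning Q&A ends → Lightning Q&A and Breakout Session overlap.
Panel Presentation starts after Lightning Q&A ends.
Panel Presentation starts after Breakout Session ends.

Breakout Session & Lightning Q&A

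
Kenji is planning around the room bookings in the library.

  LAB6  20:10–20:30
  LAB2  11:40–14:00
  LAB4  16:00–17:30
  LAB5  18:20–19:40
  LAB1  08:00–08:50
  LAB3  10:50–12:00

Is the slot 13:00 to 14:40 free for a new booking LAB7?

LAB1: ends 08:50 at or before LAB7 starts 13:00 → clear.
LAB3: ends 12:00 at or before LAB7 starts 13:00 → clear.
LAB2: starts 11:40 before LAB7 ends 14:40, and ends 14:00 after LAB7 starts 13:00 → overlap.
LAB4: starts 16:00 at or after LAB7 ends 14:40 → clear.
LAB5: starts 18:20 at or after LAB7 ends 14:40 → clear.
LAB6: starts 20:10 at or after LAB7 ends 14:40 → clear.
LAB7 overlaps LAB2.

No — it overlaps LAB2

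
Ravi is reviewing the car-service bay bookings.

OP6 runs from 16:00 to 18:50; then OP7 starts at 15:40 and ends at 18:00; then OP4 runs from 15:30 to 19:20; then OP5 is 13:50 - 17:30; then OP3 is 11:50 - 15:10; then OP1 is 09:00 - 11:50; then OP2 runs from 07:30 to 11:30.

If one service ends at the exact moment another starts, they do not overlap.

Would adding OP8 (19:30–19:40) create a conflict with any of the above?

No — it doesn't clash with anything

OP2: ends 11:30 at or before OP8 starts 19:30 → clear.
OP1: ends 11:50 at or before OP8 starts 19:30 → clear.
OP3: ends 15:10 at or before OP8 starts 19:30 → clear.
OP5: ends 17:30 at or before OP8 starts 19:30 → clear.
OP4: ends 19:20 at or before OP8 starts 19:30 → clear.
OP7: ends 18:00 at or before OP8 starts 19:30 → clear.
OP6: ends 18:50 at or before OP8 starts 19:30 → clear.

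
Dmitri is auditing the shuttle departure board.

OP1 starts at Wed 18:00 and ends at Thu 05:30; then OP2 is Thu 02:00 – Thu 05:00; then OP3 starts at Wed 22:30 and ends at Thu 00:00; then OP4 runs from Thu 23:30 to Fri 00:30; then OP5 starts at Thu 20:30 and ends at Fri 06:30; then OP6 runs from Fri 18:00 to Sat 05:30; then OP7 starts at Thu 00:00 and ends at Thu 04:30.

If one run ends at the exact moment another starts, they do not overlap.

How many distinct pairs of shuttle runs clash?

5

Sorted by start: OP1, OP3, OP7, OP2, OP5, OP4, OP6.
OP3 starts before OP1 ends → OP1 and OP3 overlap.
OP7 starts before OP1 ends → OP1 and OP7 overlap.
OP2 starts before OP1 ends → OP1 and OP2 overlap.
OP5 starts after OP1 ends — done with OP1.
OP7 starts exactly when OP3 ends (back-to-back, no overlap) — done with OP3.
OP2 starts before OP7 ends → OP7 and OP2 overlap.
OP5 starts after OP7 ends — done with OP7.
OP5 starts after OP2 ends — done with OP2.
OP4 starts before OP5 ends → OP5 and OP4 overlap.
OP6 starts after OP5 ends.
OP6 starts after OP4 ends.
Overlapping pairs: OP1 & OP2, OP1 & OP3, OP1 & OP7, OP2 & OP7, OP4 & OP5 — 5 in total.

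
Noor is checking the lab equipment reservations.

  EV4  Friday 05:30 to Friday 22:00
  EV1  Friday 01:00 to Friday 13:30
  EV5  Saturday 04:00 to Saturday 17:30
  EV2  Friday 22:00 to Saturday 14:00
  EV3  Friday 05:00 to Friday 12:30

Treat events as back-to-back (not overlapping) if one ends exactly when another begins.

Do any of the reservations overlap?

Sorted by start: EV1, EV3, EV4, EV2, EV5.
EV3 starts before EV1 ends → EV1 and EV3 overlap.
That's a conflict, so the schedule is not conflict-free.

Yes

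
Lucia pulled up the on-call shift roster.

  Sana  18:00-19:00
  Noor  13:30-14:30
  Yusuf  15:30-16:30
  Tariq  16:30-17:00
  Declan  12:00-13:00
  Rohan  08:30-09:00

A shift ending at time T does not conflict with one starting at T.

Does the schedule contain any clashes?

Sorted by start: Rohan, Declan, Noor, Yusuf, Tariq, Sana.
Declan starts after Rohan ends; Rohan is clear from here.
Noor starts after Declan ends; Declan is clear from here.
Yusuf starts after Noor ends; Noor is clear from here.
Tariq starts exactly when Yusuf ends (back-to-back, no overlap); Yusuf is clear from here.
Sana starts after Tariq ends.
Every pair is clear; the schedule has no overlaps.

No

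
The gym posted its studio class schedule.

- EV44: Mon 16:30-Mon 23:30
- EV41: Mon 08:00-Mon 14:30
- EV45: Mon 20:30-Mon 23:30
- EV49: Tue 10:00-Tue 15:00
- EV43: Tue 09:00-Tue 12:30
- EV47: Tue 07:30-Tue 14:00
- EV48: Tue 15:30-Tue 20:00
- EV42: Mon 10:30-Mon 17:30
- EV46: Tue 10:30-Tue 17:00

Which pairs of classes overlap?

Sorted by start: EV41, EV42, EV44, EV45, EV47, EV43, EV49, EV46, EV48.
EV42 starts before EV41 ends → EV41 and EV42 overlap.
EV44 starts after EV41 ends, so EV41 has no further overlaps.
EV44 starts before EV42 ends → EV42 and EV44 overlap.
EV45 starts after EV42 ends, so EV42 has no further overlaps.
EV45 starts before EV44 ends → EV44 and EV45 overlap.
EV47 starts after EV44 ends, so EV44 has no further overlaps.
EV47 starts after EV45 ends, so EV45 has no further overlaps.
EV43 starts before EV47 ends → EV47 and EV43 overlap.
EV49 starts before EV47 ends → EV47 and EV49 overlap.
EV46 starts before EV47 ends → EV47 and EV46 overlap.
EV48 starts after EV47 ends.
EV49 starts before EV43 ends → EV43 and EV49 overlap.
EV46 starts before EV43 ends → EV43 and EV46 overlap.
EV48 starts after EV43 ends.
EV46 starts before EV49 ends → EV49 and EV46 overlap.
EV48 starts after EV49 ends.
EV48 starts before EV46 ends → EV46 and EV48 overlap.

EV41 & EV42, EV42 & EV44, EV43 & EV46, EV43 & EV47, EV43 & EV49, EV44 & EV45, EV46 & EV47, EV46 & EV48, EV46 & EV49, EV47 & EV49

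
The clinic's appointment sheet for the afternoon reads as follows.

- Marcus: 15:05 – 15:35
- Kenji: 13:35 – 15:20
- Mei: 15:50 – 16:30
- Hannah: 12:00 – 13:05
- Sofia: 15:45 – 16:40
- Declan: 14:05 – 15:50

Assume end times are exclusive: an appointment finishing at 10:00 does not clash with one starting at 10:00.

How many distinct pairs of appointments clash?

Sorted by start: Hannah, Kenji, Declan, Marcus, Sofia, Mei.
Kenji starts after Hannah ends; Hannah is clear from here.
Declan starts before Kenji ends → Kenji and Declan overlap.
Marcus starts before Kenji ends → Kenji and Marcus overlap.
Sofia starts after Kenji ends; Kenji is clear from here.
Marcus starts before Declan ends → Declan and Marcus overlap.
Sofia starts before Declan ends → Declan and Sofia overlap.
Mei starts exactly when Declan ends (back-to-back, no overlap).
Sofia starts after Marcus ends; Marcus is clear from here.
Mei starts before Sofia ends → Sofia and Mei overlap.
Overlapping pairs: Declan & Kenji, Declan & Marcus, Declan & Sofia, Kenji & Marcus, Mei & Sofia — 5 in total.

5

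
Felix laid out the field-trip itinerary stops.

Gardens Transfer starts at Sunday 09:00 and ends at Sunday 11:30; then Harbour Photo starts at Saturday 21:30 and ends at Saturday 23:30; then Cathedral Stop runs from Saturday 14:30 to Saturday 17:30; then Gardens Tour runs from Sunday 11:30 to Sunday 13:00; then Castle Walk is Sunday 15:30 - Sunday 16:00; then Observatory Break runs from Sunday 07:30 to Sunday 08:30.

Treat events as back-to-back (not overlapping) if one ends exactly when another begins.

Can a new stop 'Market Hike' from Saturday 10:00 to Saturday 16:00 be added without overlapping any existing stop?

No — it overlaps Cathedral Stop

Cathedral Stop: starts Saturday 14:30 before Market Hike ends Saturday 16:00, and ends Saturday 17:30 after Market Hike starts Saturday 10:00 → overlap.
Harbour Photo: starts Saturday 21:30 at or after Market Hike ends Saturday 16:00 → clear.
Observatory Break: starts Sunday 07:30 at or after Market Hike ends Saturday 16:00 → clear.
Gardens Transfer: starts Sunday 09:00 at or after Market Hike ends Saturday 16:00 → clear.
Gardens Tour: starts Sunday 11:30 at or after Market Hike ends Saturday 16:00 → clear.
Castle Walk: starts Sunday 15:30 at or after Market Hike ends Saturday 16:00 → clear.
Market Hike overlaps Cathedral Stop.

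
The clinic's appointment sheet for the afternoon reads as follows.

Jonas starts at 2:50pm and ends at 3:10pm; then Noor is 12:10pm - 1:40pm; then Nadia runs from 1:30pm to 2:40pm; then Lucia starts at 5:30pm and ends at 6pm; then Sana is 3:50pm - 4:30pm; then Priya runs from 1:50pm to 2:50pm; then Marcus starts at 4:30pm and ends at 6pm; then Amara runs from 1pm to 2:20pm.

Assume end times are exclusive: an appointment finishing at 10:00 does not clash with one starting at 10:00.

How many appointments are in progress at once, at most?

Sweep the timeline, counting +1 at each start and −1 at each end (ends before starts at a tie):
12:10pm start Noor → 1
1pm start Amara → 2
1:30pm start Nadia → 3
1:40pm end Noor → 2
1:50pm start Priya → 3
2:20pm end Amara → 2
2:40pm end Nadia → 1
2:50pm end Priya → 0
2:50pm start Jonas → 1
3:10pm end Jonas → 0
3:50pm start Sana → 1
4:30pm end Sana → 0
4:30pm start Marcus → 1
5:30pm start Lucia → 2
6pm end Lucia → 1
6pm end Marcus → 0
Peak is 3, at 1:30pm (Amara, Nadia, Noor).

3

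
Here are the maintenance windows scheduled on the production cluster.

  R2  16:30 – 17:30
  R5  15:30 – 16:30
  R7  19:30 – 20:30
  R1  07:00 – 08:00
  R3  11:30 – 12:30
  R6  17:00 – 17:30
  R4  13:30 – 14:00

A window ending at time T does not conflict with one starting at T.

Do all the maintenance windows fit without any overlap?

Sorted by start: R1, R3, R4, R5, R2, R6, R7.
R3 starts after R1 ends, so R1 has no further overlaps.
R4 starts after R3 ends, so R3 has no further overlaps.
R5 starts after R4 ends, so R4 has no further overlaps.
R2 starts exactly when R5 ends (back-to-back, no overlap), so R5 has no further overlaps.
R6 starts before R2 ends → R2 and R6 overlap.
That's a conflict, so the schedule is not conflict-free.

No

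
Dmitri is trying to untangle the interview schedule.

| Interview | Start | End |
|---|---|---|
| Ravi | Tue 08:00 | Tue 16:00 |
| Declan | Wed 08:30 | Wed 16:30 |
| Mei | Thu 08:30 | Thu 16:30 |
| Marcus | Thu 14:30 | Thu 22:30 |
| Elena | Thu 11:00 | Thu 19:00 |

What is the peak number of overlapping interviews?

Sort all start/end points and keep a running count:
Tue 08:00 start Ravi → 1
Tue 16:00 end Ravi → 0
Wed 08:30 start Declan → 1
Wed 16:30 end Declan → 0
Thu 08:30 start Mei → 1
Thu 11:00 start Elena → 2
Thu 14:30 start Marcus → 3
Thu 16:30 end Mei → 2
Thu 19:00 end Elena → 1
Thu 22:30 end Marcus → 0
Peak is 3, at Thu 14:30 (Elena, Marcus, Mei).

3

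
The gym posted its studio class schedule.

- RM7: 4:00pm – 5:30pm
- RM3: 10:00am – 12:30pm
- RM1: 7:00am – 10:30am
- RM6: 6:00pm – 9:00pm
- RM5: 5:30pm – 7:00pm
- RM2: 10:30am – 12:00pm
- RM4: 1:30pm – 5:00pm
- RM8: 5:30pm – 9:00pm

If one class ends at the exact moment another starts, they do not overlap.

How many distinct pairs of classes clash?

6

Sorted by start: RM1, RM3, RM2, RM4, RM7, RM5, RM8, RM6.
RM3 starts before RM1 ends → RM1 and RM3 overlap.
RM2 starts exactly when RM1 ends (back-to-back, no overlap), so RM1 has no further overlaps.
RM2 starts before RM3 ends → RM3 and RM2 overlap.
RM4 starts after RM3 ends, so RM3 has no further overlaps.
RM4 starts after RM2 ends, so RM2 has no further overlaps.
RM7 starts before RM4 ends → RM4 and RM7 overlap.
RM5 starts after RM4 ends, so RM4 has no further overlaps.
RM5 starts exactly when RM7 ends (back-to-back, no overlap), so RM7 has no further overlaps.
RM8 starts before RM5 ends → RM5 and RM8 overlap.
RM6 starts before RM5 ends → RM5 and RM6 overlap.
RM6 starts before RM8 ends → RM8 and RM6 overlap.
Overlapping pairs: RM1 & RM3, RM2 & RM3, RM4 & RM7, RM5 & RM6, RM5 & RM8, RM6 & RM8 — 6 in total.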